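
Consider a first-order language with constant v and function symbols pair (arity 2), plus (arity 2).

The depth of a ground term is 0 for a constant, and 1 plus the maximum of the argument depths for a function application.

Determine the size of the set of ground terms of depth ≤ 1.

Count level by level. With function symbols pair/2, plus/2, the terms of depth ≤ k are the 1 constant together with each function applied to depth-≤(k−1) tuples, so N_k = 1 + N_{k-1}^2 + N_{k-1}^2.
N_0 = 1
N_1 = 1 + 1^2 + 1^2 = 3
Explicitly: v, pair(v, v), plus(v, v).

3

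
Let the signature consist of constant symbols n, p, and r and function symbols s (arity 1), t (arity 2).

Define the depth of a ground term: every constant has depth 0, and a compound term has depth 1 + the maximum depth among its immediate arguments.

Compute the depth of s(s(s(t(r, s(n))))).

depth(s(n)) = 1 + depth(n) = 1 + 0 = 1
depth(t(r, s(n))) = 1 + max(0, 1) = 2
depth(s(t(r, s(n)))) = 1 + depth(t(r, s(n))) = 1 + 2 = 3
depth(s(s(t(r, s(n))))) = 1 + depth(s(t(r, s(n)))) = 1 + 3 = 4
depth(s(s(s(t(r, s(n)))))) = 1 + depth(s(s(t(r, s(n))))) = 1 + 4 = 5

5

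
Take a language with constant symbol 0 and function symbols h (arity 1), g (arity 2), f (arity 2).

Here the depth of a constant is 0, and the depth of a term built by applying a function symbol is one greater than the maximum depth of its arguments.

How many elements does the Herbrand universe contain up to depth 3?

Write N_k for the number of ground terms of depth ≤ k. A term of depth ≤ k is either a constant or a function symbol applied to arguments of depth ≤ k−1, so N_k = 1 + N_{k-1} + N_{k-1}^2 + N_{k-1}^2.
N_0 = 1
N_1 = 1 + 1 + 1^2 + 1^2 = 4
N_2 = 1 + 4 + 4^2 + 4^2 = 37
N_3 = 1 + 37 + 37^2 + 37^2 = 2776

2776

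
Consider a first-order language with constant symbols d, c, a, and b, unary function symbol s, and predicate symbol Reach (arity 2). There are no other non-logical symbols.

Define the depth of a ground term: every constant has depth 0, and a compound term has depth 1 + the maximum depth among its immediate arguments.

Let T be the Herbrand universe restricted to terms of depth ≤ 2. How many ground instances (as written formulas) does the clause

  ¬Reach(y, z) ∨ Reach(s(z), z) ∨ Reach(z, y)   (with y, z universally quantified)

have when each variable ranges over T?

144

Ground terms of depth ≤ 2:
  Count level by level. With function symbols s/1, the terms of depth ≤ k are the 4 constants together with each function applied to depth-≤(k−1) tuples, so N_k = 4 + N_{k-1}.
  N_0 = 4
  N_1 = 4 + 4 = 8
  N_2 = 4 + 8 = 12
So there are 12 ground terms available for substitution.
The clause has 2 distinct variables (y, z), each appearing in the body. In the free term algebra distinct substitutions yield syntactically distinct ground instances.
Number of ground instances = 12^2 = 144.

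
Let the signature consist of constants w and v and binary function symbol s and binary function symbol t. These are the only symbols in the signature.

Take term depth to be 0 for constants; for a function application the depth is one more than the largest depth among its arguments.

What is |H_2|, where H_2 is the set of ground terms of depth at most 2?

If N_k denotes the number of depth-≤k ground terms, the 2 constants give N_0 = 2, and each function symbol of arity r contributes N_{k-1}^r new terms at level k: N_k = 2 + N_{k-1}^2 + N_{k-1}^2.
N_0 = 2
N_1 = 2 + 2^2 + 2^2 = 10
N_2 = 2 + 10^2 + 10^2 = 202

202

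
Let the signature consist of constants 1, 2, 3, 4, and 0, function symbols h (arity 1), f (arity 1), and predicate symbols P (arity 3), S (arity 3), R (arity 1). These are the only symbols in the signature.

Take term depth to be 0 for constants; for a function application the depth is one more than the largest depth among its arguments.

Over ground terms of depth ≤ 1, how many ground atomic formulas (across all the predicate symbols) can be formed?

6765

First count ground terms of depth ≤ 1.
Let N_k = |{terms of depth ≤ k}|. Then N_0 = 5 and N_k = 5 + N_{k-1} + N_{k-1} for k ≥ 1 (one summand per function symbol, arity giving the exponent).
N_0 = 5
N_1 = 5 + 5 + 5 = 15
So |H| = 15.
For each predicate symbol, the number of ground atoms is |H| raised to its arity; summing:
  P: 15^3 = 3375;  S: 15^3 = 3375;  R: 15
Total ground atoms: 3375 + 3375 + 15 = 6765.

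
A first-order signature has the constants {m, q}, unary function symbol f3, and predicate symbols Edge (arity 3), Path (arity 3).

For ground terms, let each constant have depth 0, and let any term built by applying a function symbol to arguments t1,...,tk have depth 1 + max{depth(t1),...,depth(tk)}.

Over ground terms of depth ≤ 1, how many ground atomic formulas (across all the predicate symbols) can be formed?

128

First count ground terms of depth ≤ 1.
Write N_k for the number of ground terms of depth ≤ k. A term of depth ≤ k is either a constant or a function symbol applied to arguments of depth ≤ k−1, so N_k = 2 + N_{k-1}.
N_0 = 2
N_1 = 2 + 2 = 4
Explicitly: m, q, f3(m), f3(q).
So |H| = 4.
Ground atoms are formed by filling each argument slot of a predicate with a term from H, so an r-ary predicate gives |H|^r atoms:
  Edge: 4^3 = 64;  Path: 4^3 = 64
Total ground atoms: 64 + 64 = 128.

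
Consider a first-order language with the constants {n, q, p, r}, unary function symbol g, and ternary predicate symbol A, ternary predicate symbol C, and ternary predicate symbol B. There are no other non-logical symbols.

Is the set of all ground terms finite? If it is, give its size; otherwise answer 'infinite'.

The signature has at least one function symbol (g, arity 1) and at least one constant (n).
Iterating g gives infinitely many distinct ground terms: n, g(n), g(g(n)), ...
So the Herbrand universe is infinite.

infinite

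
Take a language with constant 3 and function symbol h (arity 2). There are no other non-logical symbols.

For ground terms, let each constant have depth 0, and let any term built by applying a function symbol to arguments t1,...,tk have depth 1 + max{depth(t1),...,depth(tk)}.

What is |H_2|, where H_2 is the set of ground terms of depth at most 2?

5

If N_k denotes the number of depth-≤k ground terms, the 1 constant gives N_0 = 1, and each function symbol of arity r contributes N_{k-1}^r new terms at level k: N_k = 1 + N_{k-1}^2.
N_0 = 1
N_1 = 1 + 1^2 = 2
N_2 = 1 + 2^2 = 5
Explicitly: 3, h(3, 3), h(3, h(3, 3)), h(h(3, 3), 3), h(h(3, 3), h(3, 3)).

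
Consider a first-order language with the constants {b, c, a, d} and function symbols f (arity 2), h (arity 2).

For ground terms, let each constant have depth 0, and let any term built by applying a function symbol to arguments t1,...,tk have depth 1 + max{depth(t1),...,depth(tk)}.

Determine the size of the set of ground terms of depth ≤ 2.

Let N_k count ground terms of depth at most k. Each non-constant term of depth ≤ k is some function symbol applied to depth-≤(k−1) arguments, giving N_k = 4 + N_{k-1}^2 + N_{k-1}^2.
N_0 = 4
N_1 = 4 + 4^2 + 4^2 = 36
N_2 = 4 + 36^2 + 36^2 = 2596

2596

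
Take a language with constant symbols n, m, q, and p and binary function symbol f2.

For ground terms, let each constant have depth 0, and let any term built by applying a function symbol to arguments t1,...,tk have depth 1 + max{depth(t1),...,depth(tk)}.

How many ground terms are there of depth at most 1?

20

Count level by level. With function symbols f2/2, the terms of depth ≤ k are the 4 constants together with each function applied to depth-≤(k−1) tuples, so N_k = 4 + N_{k-1}^2.
N_0 = 4
N_1 = 4 + 4^2 = 20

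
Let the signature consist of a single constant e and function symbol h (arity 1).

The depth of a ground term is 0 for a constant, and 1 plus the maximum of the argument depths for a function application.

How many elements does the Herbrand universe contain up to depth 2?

Count level by level. With function symbols h/1, the terms of depth ≤ k are the 1 constant together with each function applied to depth-≤(k−1) tuples, so N_k = 1 + N_{k-1}.
N_0 = 1
N_1 = 1 + 1 = 2
N_2 = 1 + 2 = 3
Explicitly: e, h(e), h(h(e)).

3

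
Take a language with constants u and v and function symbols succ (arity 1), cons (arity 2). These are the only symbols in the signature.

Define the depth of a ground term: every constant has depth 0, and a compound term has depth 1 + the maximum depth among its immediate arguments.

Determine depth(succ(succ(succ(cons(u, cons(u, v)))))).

5

depth(cons(u, v)) = 1 + max(0, 0) = 1
depth(cons(u, cons(u, v))) = 1 + max(0, 1) = 2
depth(succ(cons(u, cons(u, v)))) = 1 + depth(cons(u, cons(u, v))) = 1 + 2 = 3
depth(succ(succ(cons(u, cons(u, v))))) = 1 + depth(succ(cons(u, cons(u, v)))) = 1 + 3 = 4
depth(succ(succ(succ(cons(u, cons(u, v)))))) = 1 + depth(succ(succ(cons(u, cons(u, v))))) = 1 + 4 = 5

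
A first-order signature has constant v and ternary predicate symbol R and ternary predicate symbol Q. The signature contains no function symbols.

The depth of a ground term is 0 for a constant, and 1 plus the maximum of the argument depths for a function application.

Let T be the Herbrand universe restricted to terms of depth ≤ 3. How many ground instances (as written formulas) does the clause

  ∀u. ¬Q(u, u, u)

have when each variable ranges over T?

Ground terms of depth ≤ 3:
  With no function symbols every ground term is a constant, so there is exactly 1 ground term at every depth bound.
  N_0 = 1
  N_1 = 1
  N_2 = 1
  N_3 = 1
  Explicitly: v.
So there is exactly 1 ground term available for substitution.
There is 1 variable to instantiate (u),  occurring in at least one literal, so different choices give different ground instances.
Number of ground instances = 1.

1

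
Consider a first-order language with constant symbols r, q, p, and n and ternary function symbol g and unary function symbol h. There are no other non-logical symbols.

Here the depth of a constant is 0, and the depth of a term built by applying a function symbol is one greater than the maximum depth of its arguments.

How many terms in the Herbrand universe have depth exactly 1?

Write N_k for the number of ground terms of depth ≤ k. A term of depth ≤ k is either a constant or a function symbol applied to arguments of depth ≤ k−1, so N_k = 4 + N_{k-1}^3 + N_{k-1}.
N_0 = 4
N_1 = 4 + 4^3 + 4 = 72
Terms of depth exactly 1: N_1 − N_0 = 72 − 4 = 68.

68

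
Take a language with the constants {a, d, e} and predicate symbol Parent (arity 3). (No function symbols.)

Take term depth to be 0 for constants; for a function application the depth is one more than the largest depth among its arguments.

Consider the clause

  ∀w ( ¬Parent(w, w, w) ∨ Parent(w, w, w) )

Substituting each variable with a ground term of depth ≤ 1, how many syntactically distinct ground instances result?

Ground terms of depth ≤ 1:
  With no function symbols every ground term is a constant, so there are exactly 3 ground terms at every depth bound.
  N_0 = 3
  N_1 = 3
So there are 3 ground terms available for substitution.
The body mentions the single quantified variable w; since ground terms form a free algebra, no two substitutions collapse to the same formula.
Number of ground instances = 3.

3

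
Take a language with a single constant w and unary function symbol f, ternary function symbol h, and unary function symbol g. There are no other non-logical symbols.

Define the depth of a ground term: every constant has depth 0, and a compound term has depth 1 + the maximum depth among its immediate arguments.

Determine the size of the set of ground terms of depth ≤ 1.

4

Let N_k = |{terms of depth ≤ k}|. Then N_0 = 1 and N_k = 1 + N_{k-1} + N_{k-1}^3 + N_{k-1} for k ≥ 1 (one summand per function symbol, arity giving the exponent).
N_0 = 1
N_1 = 1 + 1 + 1^3 + 1 = 4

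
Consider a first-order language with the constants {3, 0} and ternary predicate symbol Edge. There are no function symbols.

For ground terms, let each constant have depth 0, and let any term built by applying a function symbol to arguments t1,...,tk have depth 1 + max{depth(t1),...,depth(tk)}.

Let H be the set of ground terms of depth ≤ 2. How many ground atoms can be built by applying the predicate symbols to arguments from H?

8

First count ground terms of depth ≤ 2.
With no function symbols every ground term is a constant, so there are exactly 2 ground terms at every depth bound.
N_0 = 2
N_1 = 2
N_2 = 2
Explicitly: 3, 0.
So |H| = 2.
Ground atoms are formed by filling each argument slot of a predicate with a term from H, so an r-ary predicate gives |H|^r atoms:
  Edge: 2^3 = 8
Total ground atoms: 8.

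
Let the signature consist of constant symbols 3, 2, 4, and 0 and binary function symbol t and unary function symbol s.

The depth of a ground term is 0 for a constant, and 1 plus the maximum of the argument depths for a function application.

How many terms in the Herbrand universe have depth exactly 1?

20

Count level by level. With function symbols t/2, s/1, the terms of depth ≤ k are the 4 constants together with each function applied to depth-≤(k−1) tuples, so N_k = 4 + N_{k-1}^2 + N_{k-1}.
N_0 = 4
N_1 = 4 + 4^2 + 4 = 24
Terms of depth exactly 1: N_1 − N_0 = 24 − 4 = 20.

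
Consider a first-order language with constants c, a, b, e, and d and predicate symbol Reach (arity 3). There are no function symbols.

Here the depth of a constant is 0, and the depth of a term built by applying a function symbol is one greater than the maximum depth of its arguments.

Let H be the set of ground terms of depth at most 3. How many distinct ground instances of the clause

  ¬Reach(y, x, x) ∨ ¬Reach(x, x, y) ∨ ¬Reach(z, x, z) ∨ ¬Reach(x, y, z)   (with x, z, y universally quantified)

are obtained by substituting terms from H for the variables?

125

Ground terms of depth ≤ 3:
  With no function symbols every ground term is a constant, so there are exactly 5 ground terms at every depth bound.
  N_0 = 5
  N_1 = 5
  N_2 = 5
  N_3 = 5
  Explicitly: c, a, b, e, d.
So there are 5 ground terms available for substitution.
The body mentions every one of the 3 quantified variables; since ground terms form a free algebra, no two substitutions collapse to the same formula.
Number of ground instances = 5^3 = 125.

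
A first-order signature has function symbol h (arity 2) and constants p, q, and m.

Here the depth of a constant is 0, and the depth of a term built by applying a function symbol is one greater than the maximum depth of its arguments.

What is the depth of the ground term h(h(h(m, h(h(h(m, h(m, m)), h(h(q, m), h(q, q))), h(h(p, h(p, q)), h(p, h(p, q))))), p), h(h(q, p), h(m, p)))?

7

depth(h(m, m)) = 1 + max(0, 0) = 1
depth(h(m, h(m, m))) = 1 + max(0, 1) = 2
depth(h(q, m)) = 1 + max(0, 0) = 1
depth(h(q, q)) = 1 + max(0, 0) = 1
depth(h(h(q, m), h(q, q))) = 1 + max(1, 1) = 2
depth(h(h(m, h(m, m)), h(h(q, m), h(q, q)))) = 1 + max(2, 2) = 3
depth(h(p, q)) = 1 + max(0, 0) = 1
depth(h(p, h(p, q))) = 1 + max(0, 1) = 2
depth(h(h(p, h(p, q)), h(p, h(p, q)))) = 1 + max(2, 2) = 3
depth(h(h(h(m, h(m, m)), h(h(q, m), h(q, q))), h(h(p, h(p, q)), h(p, h(p, q))))) = 1 + max(3, 3) = 4
depth(h(m, h(h(h(m, h(m, m)), h(h(q, m), h(q, q))), h(h(p, h(p, q)), h(p, h(p, q)))))) = 1 + max(0, 4) = 5
depth(h(h(m, h(h(h(m, h(m, m)), h(h(q, m), h(q, q))), h(h(p, h(p, q)), h(p, h(p, q))))), p)) = 1 + max(5, 0) = 6
depth(h(q, p)) = 1 + max(0, 0) = 1
depth(h(m, p)) = 1 + max(0, 0) = 1
depth(h(h(q, p), h(m, p))) = 1 + max(1, 1) = 2
depth(h(h(h(m, h(h(h(m, h(m, m)), h(h(q, m), h(q, q))), h(h(p, h(p, q)), h(p, h(p, q))))), p), h(h(q, p), h(m, p)))) = 1 + max(6, 2) = 7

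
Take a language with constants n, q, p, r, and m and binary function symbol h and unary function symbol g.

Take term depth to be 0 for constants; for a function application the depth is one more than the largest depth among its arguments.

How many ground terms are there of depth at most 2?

Write N_k for the number of ground terms of depth ≤ k. A term of depth ≤ k is either a constant or a function symbol applied to arguments of depth ≤ k−1, so N_k = 5 + N_{k-1}^2 + N_{k-1}.
N_0 = 5
N_1 = 5 + 5^2 + 5 = 35
N_2 = 5 + 35^2 + 35 = 1265

1265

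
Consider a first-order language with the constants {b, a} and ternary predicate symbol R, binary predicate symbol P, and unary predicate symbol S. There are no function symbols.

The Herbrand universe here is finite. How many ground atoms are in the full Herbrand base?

With no function symbols, the Herbrand universe is just the 2 constants.
Ground atoms per predicate: R: 2^3 = 8, P: 2^2 = 4, S: 2.
Herbrand base size = 8 + 4 + 2 = 14.

14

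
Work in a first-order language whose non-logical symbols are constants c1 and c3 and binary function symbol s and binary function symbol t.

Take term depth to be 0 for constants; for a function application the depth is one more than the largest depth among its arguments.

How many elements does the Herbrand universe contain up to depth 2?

Count level by level. With function symbols s/2, t/2, the terms of depth ≤ k are the 2 constants together with each function applied to depth-≤(k−1) tuples, so N_k = 2 + N_{k-1}^2 + N_{k-1}^2.
N_0 = 2
N_1 = 2 + 2^2 + 2^2 = 10
N_2 = 2 + 10^2 + 10^2 = 202

202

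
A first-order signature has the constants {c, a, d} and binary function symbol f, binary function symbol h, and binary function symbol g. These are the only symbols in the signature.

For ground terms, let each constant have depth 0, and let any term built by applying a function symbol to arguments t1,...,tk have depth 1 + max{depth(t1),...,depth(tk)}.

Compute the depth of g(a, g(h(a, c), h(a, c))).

3

depth(h(a, c)) = 1 + max(0, 0) = 1
depth(g(h(a, c), h(a, c))) = 1 + max(1, 1) = 2
depth(g(a, g(h(a, c), h(a, c)))) = 1 + max(0, 2) = 3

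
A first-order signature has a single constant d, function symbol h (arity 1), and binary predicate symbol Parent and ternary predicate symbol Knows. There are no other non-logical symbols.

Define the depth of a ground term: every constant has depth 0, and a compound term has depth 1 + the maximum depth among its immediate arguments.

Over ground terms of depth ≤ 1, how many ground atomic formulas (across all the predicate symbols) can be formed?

First count ground terms of depth ≤ 1.
Let N_k = |{terms of depth ≤ k}|. Then N_0 = 1 and N_k = 1 + N_{k-1} for k ≥ 1 (one summand per function symbol, arity giving the exponent).
N_0 = 1
N_1 = 1 + 1 = 2
So |H| = 2.
A ground atom is a predicate applied to a tuple of terms from H, so the count is the sum over predicates of |H|^arity:
  Parent: 2^2 = 4;  Knows: 2^3 = 8
Total ground atoms: 4 + 8 = 12.

12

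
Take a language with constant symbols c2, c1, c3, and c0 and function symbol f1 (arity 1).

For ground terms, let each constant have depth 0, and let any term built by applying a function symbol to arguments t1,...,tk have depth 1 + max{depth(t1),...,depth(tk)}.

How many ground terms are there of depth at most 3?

Let N_k = |{terms of depth ≤ k}|. Then N_0 = 4 and N_k = 4 + N_{k-1} for k ≥ 1 (one summand per function symbol, arity giving the exponent).
N_0 = 4
N_1 = 4 + 4 = 8
N_2 = 4 + 8 = 12
N_3 = 4 + 12 = 16

16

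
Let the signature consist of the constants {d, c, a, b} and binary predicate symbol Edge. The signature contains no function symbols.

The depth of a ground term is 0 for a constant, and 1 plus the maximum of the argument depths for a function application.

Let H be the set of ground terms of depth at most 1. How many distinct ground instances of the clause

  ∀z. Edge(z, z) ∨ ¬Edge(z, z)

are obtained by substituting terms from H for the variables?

4

Ground terms of depth ≤ 1:
  With no function symbols every ground term is a constant, so there are exactly 4 ground terms at every depth bound.
  N_0 = 4
  N_1 = 4
So there are 4 ground terms available for substitution.
The clause has 1 distinct variable (z), which appears in the body. In the free term algebra distinct substitutions yield syntactically distinct ground instances.
Number of ground instances = 4.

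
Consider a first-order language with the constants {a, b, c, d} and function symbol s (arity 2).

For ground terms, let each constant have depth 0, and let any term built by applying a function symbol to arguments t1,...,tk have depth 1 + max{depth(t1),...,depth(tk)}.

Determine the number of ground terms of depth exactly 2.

384

Let N_k = |{terms of depth ≤ k}|. Then N_0 = 4 and N_k = 4 + N_{k-1}^2 for k ≥ 1 (one summand per function symbol, arity giving the exponent).
N_0 = 4
N_1 = 4 + 4^2 = 20
N_2 = 4 + 20^2 = 404
Terms of depth exactly 2: N_2 − N_1 = 404 − 20 = 384.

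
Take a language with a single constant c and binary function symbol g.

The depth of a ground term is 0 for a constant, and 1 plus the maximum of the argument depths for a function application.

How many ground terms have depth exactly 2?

Let N_k count ground terms of depth at most k. Each non-constant term of depth ≤ k is some function symbol applied to depth-≤(k−1) arguments, giving N_k = 1 + N_{k-1}^2.
N_0 = 1
N_1 = 1 + 1^2 = 2
N_2 = 1 + 2^2 = 5
Terms of depth exactly 2: N_2 − N_1 = 5 − 2 = 3.

3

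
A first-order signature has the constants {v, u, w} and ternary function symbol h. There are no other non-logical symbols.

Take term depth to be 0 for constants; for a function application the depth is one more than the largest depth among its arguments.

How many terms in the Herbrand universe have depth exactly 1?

27

Count level by level. With function symbols h/3, the terms of depth ≤ k are the 3 constants together with each function applied to depth-≤(k−1) tuples, so N_k = 3 + N_{k-1}^3.
N_0 = 3
N_1 = 3 + 3^3 = 30
Terms of depth exactly 1: N_1 − N_0 = 30 − 3 = 27.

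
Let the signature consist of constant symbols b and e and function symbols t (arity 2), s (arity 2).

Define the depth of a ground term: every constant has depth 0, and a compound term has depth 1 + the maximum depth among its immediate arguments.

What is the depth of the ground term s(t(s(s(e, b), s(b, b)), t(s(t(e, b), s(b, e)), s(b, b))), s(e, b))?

5

depth(s(e, b)) = 1 + max(0, 0) = 1
depth(s(b, b)) = 1 + max(0, 0) = 1
depth(s(s(e, b), s(b, b))) = 1 + max(1, 1) = 2
depth(t(e, b)) = 1 + max(0, 0) = 1
depth(s(b, e)) = 1 + max(0, 0) = 1
depth(s(t(e, b), s(b, e))) = 1 + max(1, 1) = 2
depth(t(s(t(e, b), s(b, e)), s(b, b))) = 1 + max(2, 1) = 3
depth(t(s(s(e, b), s(b, b)), t(s(t(e, b), s(b, e)), s(b, b)))) = 1 + max(2, 3) = 4
depth(s(t(s(s(e, b), s(b, b)), t(s(t(e, b), s(b, e)), s(b, b))), s(e, b))) = 1 + max(4, 1) = 5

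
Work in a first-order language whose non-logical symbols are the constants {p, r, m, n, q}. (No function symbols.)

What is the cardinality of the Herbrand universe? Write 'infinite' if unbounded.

There are no function symbols, so every ground term is one of the 5 constants.
The Herbrand universe is {p, r, m, n, q}, which is finite with 5 elements.

5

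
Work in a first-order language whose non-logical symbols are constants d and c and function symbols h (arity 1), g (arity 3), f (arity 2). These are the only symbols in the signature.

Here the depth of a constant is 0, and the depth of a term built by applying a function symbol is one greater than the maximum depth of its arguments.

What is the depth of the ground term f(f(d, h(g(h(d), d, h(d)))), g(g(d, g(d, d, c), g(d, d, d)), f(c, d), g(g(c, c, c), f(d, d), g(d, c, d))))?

5

depth(h(d)) = 1 + depth(d) = 1 + 0 = 1
depth(g(h(d), d, h(d))) = 1 + max(1, 0, 1) = 2
depth(h(g(h(d), d, h(d)))) = 1 + depth(g(h(d), d, h(d))) = 1 + 2 = 3
depth(f(d, h(g(h(d), d, h(d))))) = 1 + max(0, 3) = 4
depth(g(d, d, c)) = 1 + max(0, 0, 0) = 1
depth(g(d, d, d)) = 1 + max(0, 0, 0) = 1
depth(g(d, g(d, d, c), g(d, d, d))) = 1 + max(0, 1, 1) = 2
depth(f(c, d)) = 1 + max(0, 0) = 1
depth(g(c, c, c)) = 1 + max(0, 0, 0) = 1
depth(f(d, d)) = 1 + max(0, 0) = 1
depth(g(d, c, d)) = 1 + max(0, 0, 0) = 1
depth(g(g(c, c, c), f(d, d), g(d, c, d))) = 1 + max(1, 1, 1) = 2
depth(g(g(d, g(d, d, c), g(d, d, d)), f(c, d), g(g(c, c, c), f(d, d), g(d, c, d)))) = 1 + max(2, 1, 2) = 3
depth(f(f(d, h(g(h(d), d, h(d)))), g(g(d, g(d, d, c), g(d, d, d)), f(c, d), g(g(c, c, c), f(d, d), g(d, c, d))))) = 1 + max(4, 3) = 5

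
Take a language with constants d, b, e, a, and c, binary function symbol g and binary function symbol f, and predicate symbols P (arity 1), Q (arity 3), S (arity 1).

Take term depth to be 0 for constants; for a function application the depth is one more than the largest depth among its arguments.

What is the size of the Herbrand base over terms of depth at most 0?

First count ground terms of depth ≤ 0.
Let N_k = |{terms of depth ≤ k}|. Then N_0 = 5 and N_k = 5 + N_{k-1}^2 + N_{k-1}^2 for k ≥ 1 (one summand per function symbol, arity giving the exponent).
N_0 = 5
Explicitly: d, b, e, a, c.
So |H| = 5.
Each predicate of arity r yields |H|^r ground atoms (one per choice of an r-tuple from H):
  P: 5;  Q: 5^3 = 125;  S: 5
Total ground atoms: 5 + 125 + 5 = 135.

135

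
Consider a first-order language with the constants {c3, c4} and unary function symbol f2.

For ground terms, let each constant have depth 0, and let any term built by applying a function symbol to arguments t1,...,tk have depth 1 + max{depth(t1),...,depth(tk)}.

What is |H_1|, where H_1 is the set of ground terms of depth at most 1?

Write N_k for the number of ground terms of depth ≤ k. A term of depth ≤ k is either a constant or a function symbol applied to arguments of depth ≤ k−1, so N_k = 2 + N_{k-1}.
N_0 = 2
N_1 = 2 + 2 = 4
Explicitly: c3, c4, f2(c3), f2(c4).

4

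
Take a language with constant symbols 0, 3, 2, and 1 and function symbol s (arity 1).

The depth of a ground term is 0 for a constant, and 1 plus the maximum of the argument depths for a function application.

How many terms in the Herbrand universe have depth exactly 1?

Let N_k = |{terms of depth ≤ k}|. Then N_0 = 4 and N_k = 4 + N_{k-1} for k ≥ 1 (one summand per function symbol, arity giving the exponent).
N_0 = 4
N_1 = 4 + 4 = 8
Terms of depth exactly 1: N_1 − N_0 = 8 − 4 = 4.

4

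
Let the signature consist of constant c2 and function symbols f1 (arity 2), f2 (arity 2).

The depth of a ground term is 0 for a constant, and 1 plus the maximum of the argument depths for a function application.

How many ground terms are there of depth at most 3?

723

If N_k denotes the number of depth-≤k ground terms, the 1 constant gives N_0 = 1, and each function symbol of arity r contributes N_{k-1}^r new terms at level k: N_k = 1 + N_{k-1}^2 + N_{k-1}^2.
N_0 = 1
N_1 = 1 + 1^2 + 1^2 = 3
N_2 = 1 + 3^2 + 3^2 = 19
N_3 = 1 + 19^2 + 19^2 = 723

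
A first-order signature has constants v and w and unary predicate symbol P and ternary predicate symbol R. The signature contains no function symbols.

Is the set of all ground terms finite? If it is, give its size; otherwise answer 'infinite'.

There are no function symbols, so every ground term is one of the 2 constants.
The Herbrand universe is {v, w}, which is finite with 2 elements.

2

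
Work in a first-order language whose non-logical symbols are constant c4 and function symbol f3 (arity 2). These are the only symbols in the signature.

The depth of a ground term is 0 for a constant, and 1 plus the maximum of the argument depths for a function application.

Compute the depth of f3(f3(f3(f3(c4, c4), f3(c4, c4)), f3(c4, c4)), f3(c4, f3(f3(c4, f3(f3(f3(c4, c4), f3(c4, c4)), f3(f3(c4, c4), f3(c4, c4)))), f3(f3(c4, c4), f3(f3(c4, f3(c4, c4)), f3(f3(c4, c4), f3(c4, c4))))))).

7

depth(f3(c4, c4)) = 1 + max(0, 0) = 1
depth(f3(f3(c4, c4), f3(c4, c4))) = 1 + max(1, 1) = 2
depth(f3(f3(f3(c4, c4), f3(c4, c4)), f3(c4, c4))) = 1 + max(2, 1) = 3
depth(f3(f3(f3(c4, c4), f3(c4, c4)), f3(f3(c4, c4), f3(c4, c4)))) = 1 + max(2, 2) = 3
depth(f3(c4, f3(f3(f3(c4, c4), f3(c4, c4)), f3(f3(c4, c4), f3(c4, c4))))) = 1 + max(0, 3) = 4
depth(f3(c4, f3(c4, c4))) = 1 + max(0, 1) = 2
depth(f3(f3(c4, f3(c4, c4)), f3(f3(c4, c4), f3(c4, c4)))) = 1 + max(2, 2) = 3
depth(f3(f3(c4, c4), f3(f3(c4, f3(c4, c4)), f3(f3(c4, c4), f3(c4, c4))))) = 1 + max(1, 3) = 4
depth(f3(f3(c4, f3(f3(f3(c4, c4), f3(c4, c4)), f3(f3(c4, c4), f3(c4, c4)))), f3(f3(c4, c4), f3(f3(c4, f3(c4, c4)), f3(f3(c4, c4), f3(c4, c4)))))) = 1 + max(4, 4) = 5
depth(f3(c4, f3(f3(c4, f3(f3(f3(c4, c4), f3(c4, c4)), f3(f3(c4, c4), f3(c4, c4)))), f3(f3(c4, c4), f3(f3(c4, f3(c4, c4)), f3(f3(c4, c4), f3(c4, c4))))))) = 1 + max(0, 5) = 6
depth(f3(f3(f3(f3(c4, c4), f3(c4, c4)), f3(c4, c4)), f3(c4, f3(f3(c4, f3(f3(f3(c4, c4), f3(c4, c4)), f3(f3(c4, c4), f3(c4, c4)))), f3(f3(c4, c4), f3(f3(c4, f3(c4, c4)), f3(f3(c4, c4), f3(c4, c4)))))))) = 1 + max(3, 6) = 7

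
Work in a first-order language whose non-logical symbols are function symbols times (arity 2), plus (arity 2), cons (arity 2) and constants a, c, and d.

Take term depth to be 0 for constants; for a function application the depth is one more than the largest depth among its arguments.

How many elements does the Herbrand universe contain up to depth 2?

2703

Let N_k = |{terms of depth ≤ k}|. Then N_0 = 3 and N_k = 3 + N_{k-1}^2 + N_{k-1}^2 + N_{k-1}^2 for k ≥ 1 (one summand per function symbol, arity giving the exponent).
N_0 = 3
N_1 = 3 + 3^2 + 3^2 + 3^2 = 30
N_2 = 3 + 30^2 + 30^2 + 30^2 = 2703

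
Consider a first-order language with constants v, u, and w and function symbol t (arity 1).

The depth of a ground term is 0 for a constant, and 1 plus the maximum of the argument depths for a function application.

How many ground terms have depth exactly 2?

Let N_k count ground terms of depth at most k. Each non-constant term of depth ≤ k is some function symbol applied to depth-≤(k−1) arguments, giving N_k = 3 + N_{k-1}.
N_0 = 3
N_1 = 3 + 3 = 6
N_2 = 3 + 6 = 9
Terms of depth exactly 2: N_2 − N_1 = 9 − 6 = 3.

3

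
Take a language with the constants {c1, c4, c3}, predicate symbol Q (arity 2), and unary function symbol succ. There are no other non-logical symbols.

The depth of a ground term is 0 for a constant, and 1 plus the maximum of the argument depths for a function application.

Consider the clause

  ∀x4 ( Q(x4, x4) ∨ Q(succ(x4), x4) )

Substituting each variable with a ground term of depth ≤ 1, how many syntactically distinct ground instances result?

6

Ground terms of depth ≤ 1:
  Let N_k = |{terms of depth ≤ k}|. Then N_0 = 3 and N_k = 3 + N_{k-1} for k ≥ 1 (one summand per function symbol, arity giving the exponent).
  N_0 = 3
  N_1 = 3 + 3 = 6
  Explicitly: c1, c4, c3, succ(c1), succ(c4), succ(c3).
So there are 6 ground terms available for substitution.
The variable x4 ranges independently over the available ground terms, and distinct assignments produce distinct instances.
Number of ground instances = 6.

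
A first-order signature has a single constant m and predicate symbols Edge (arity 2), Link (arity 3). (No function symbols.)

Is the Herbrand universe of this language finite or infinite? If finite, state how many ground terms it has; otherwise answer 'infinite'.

There are no function symbols, so the only ground term is the single constant.
The Herbrand universe is {m}, finite with 1 element.

1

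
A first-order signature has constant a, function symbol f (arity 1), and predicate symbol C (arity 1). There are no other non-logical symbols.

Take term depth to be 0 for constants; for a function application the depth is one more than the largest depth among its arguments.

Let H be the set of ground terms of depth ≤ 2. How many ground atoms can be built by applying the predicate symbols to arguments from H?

3

First count ground terms of depth ≤ 2.
If N_k denotes the number of depth-≤k ground terms, the 1 constant gives N_0 = 1, and each function symbol of arity r contributes N_{k-1}^r new terms at level k: N_k = 1 + N_{k-1}.
N_0 = 1
N_1 = 1 + 1 = 2
N_2 = 1 + 2 = 3
So |H| = 3.
A ground atom is a predicate applied to a tuple of terms from H, so the count is the sum over predicates of |H|^arity:
  C: 3
Total ground atoms: 3.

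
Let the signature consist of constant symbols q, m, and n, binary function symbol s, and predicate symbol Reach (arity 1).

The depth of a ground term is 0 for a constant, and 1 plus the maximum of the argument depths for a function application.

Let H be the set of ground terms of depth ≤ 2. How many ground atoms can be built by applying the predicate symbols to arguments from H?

First count ground terms of depth ≤ 2.
Let N_k count ground terms of depth at most k. Each non-constant term of depth ≤ k is some function symbol applied to depth-≤(k−1) arguments, giving N_k = 3 + N_{k-1}^2.
N_0 = 3
N_1 = 3 + 3^2 = 12
N_2 = 3 + 12^2 = 147
So |H| = 147.
For each predicate symbol, the number of ground atoms is |H| raised to its arity; summing:
  Reach: 147
Total ground atoms: 147.

147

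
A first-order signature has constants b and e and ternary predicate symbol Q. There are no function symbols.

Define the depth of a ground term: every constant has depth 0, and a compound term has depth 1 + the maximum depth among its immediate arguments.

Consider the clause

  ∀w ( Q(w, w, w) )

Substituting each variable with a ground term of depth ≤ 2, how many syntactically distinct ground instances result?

Ground terms of depth ≤ 2:
  With no function symbols every ground term is a constant, so there are exactly 2 ground terms at every depth bound.
  N_0 = 2
  N_1 = 2
  N_2 = 2
  Explicitly: b, e.
So there are 2 ground terms available for substitution.
There is 1 variable to instantiate (w),  occurring in at least one literal, so different choices give different ground instances.
Number of ground instances = 2.

2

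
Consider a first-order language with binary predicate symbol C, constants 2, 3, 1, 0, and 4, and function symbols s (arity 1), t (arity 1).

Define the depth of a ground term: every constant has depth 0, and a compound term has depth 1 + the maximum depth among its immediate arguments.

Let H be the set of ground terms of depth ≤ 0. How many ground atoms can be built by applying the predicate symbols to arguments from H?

First count ground terms of depth ≤ 0.
Let N_k count ground terms of depth at most k. Each non-constant term of depth ≤ k is some function symbol applied to depth-≤(k−1) arguments, giving N_k = 5 + N_{k-1} + N_{k-1}.
N_0 = 5
Explicitly: 2, 3, 1, 0, 4.
So |H| = 5.
Ground atoms are formed by filling each argument slot of a predicate with a term from H, so an r-ary predicate gives |H|^r atoms:
  C: 5^2 = 25
Total ground atoms: 25.

25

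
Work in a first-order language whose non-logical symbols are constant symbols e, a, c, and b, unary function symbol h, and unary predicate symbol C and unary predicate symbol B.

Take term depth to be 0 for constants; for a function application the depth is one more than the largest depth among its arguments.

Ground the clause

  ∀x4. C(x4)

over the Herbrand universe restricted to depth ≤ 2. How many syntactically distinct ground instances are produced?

Ground terms of depth ≤ 2:
  Write N_k for the number of ground terms of depth ≤ k. A term of depth ≤ k is either a constant or a function symbol applied to arguments of depth ≤ k−1, so N_k = 4 + N_{k-1}.
  N_0 = 4
  N_1 = 4 + 4 = 8
  N_2 = 4 + 8 = 12
  Explicitly: e, a, c, b, h(e), h(a), h(c), h(b), h(h(e)), h(h(a)), h(h(c)), h(h(b)).
So there are 12 ground terms available for substitution.
The variable x4 ranges independently over the available ground terms, and distinct assignments produce distinct instances.
Number of ground instances = 12.

12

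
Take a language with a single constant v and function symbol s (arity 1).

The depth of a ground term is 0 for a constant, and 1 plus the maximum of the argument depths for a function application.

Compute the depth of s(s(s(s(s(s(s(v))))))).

depth(s(v)) = 1 + depth(v) = 1 + 0 = 1
depth(s(s(v))) = 1 + depth(s(v)) = 1 + 1 = 2
depth(s(s(s(v)))) = 1 + depth(s(s(v))) = 1 + 2 = 3
depth(s(s(s(s(v))))) = 1 + depth(s(s(s(v)))) = 1 + 3 = 4
depth(s(s(s(s(s(v)))))) = 1 + depth(s(s(s(s(v))))) = 1 + 4 = 5
depth(s(s(s(s(s(s(v))))))) = 1 + depth(s(s(s(s(s(v)))))) = 1 + 5 = 6
depth(s(s(s(s(s(s(s(v)))))))) = 1 + depth(s(s(s(s(s(s(v))))))) = 1 + 6 = 7

7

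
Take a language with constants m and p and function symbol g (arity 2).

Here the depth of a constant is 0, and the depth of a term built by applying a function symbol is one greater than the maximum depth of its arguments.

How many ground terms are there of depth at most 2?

38

Write N_k for the number of ground terms of depth ≤ k. A term of depth ≤ k is either a constant or a function symbol applied to arguments of depth ≤ k−1, so N_k = 2 + N_{k-1}^2.
N_0 = 2
N_1 = 2 + 2^2 = 6
N_2 = 2 + 6^2 = 38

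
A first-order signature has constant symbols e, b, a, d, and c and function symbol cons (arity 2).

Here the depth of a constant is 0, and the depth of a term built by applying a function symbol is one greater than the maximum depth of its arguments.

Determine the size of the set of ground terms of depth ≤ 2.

Let N_k count ground terms of depth at most k. Each non-constant term of depth ≤ k is some function symbol applied to depth-≤(k−1) arguments, giving N_k = 5 + N_{k-1}^2.
N_0 = 5
N_1 = 5 + 5^2 = 30
N_2 = 5 + 30^2 = 905

905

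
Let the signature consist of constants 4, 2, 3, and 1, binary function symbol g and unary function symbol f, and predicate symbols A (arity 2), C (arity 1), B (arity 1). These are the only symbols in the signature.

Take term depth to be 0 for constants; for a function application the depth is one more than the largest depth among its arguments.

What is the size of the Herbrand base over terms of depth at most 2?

First count ground terms of depth ≤ 2.
Count level by level. With function symbols g/2, f/1, the terms of depth ≤ k are the 4 constants together with each function applied to depth-≤(k−1) tuples, so N_k = 4 + N_{k-1}^2 + N_{k-1}.
N_0 = 4
N_1 = 4 + 4^2 + 4 = 24
N_2 = 4 + 24^2 + 24 = 604
So |H| = 604.
Ground atoms are formed by filling each argument slot of a predicate with a term from H, so an r-ary predicate gives |H|^r atoms:
  A: 604^2 = 364816;  C: 604;  B: 604
Total ground atoms: 364816 + 604 + 604 = 366024.

366024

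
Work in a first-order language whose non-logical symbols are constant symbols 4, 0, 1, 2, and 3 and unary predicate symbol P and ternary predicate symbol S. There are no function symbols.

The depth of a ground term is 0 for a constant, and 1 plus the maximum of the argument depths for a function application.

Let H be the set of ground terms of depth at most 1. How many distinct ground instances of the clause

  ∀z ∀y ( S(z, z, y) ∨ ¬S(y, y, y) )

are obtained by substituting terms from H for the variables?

Ground terms of depth ≤ 1:
  With no function symbols every ground term is a constant, so there are exactly 5 ground terms at every depth bound.
  N_0 = 5
  N_1 = 5
So there are 5 ground terms available for substitution.
The body mentions every one of the 2 quantified variables; since ground terms form a free algebra, no two substitutions collapse to the same formula.
Number of ground instances = 5^2 = 25.

25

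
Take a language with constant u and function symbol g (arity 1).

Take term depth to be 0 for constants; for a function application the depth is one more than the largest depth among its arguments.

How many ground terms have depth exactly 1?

Count level by level. With function symbols g/1, the terms of depth ≤ k are the 1 constant together with each function applied to depth-≤(k−1) tuples, so N_k = 1 + N_{k-1}.
N_0 = 1
N_1 = 1 + 1 = 2
Terms of depth exactly 1: N_1 − N_0 = 2 − 1 = 1.

1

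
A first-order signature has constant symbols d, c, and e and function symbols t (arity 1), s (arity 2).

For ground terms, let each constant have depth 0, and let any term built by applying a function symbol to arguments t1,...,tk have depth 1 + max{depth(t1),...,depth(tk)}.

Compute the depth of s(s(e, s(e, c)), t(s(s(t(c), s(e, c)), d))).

depth(s(e, c)) = 1 + max(0, 0) = 1
depth(s(e, s(e, c))) = 1 + max(0, 1) = 2
depth(t(c)) = 1 + depth(c) = 1 + 0 = 1
depth(s(t(c), s(e, c))) = 1 + max(1, 1) = 2
depth(s(s(t(c), s(e, c)), d)) = 1 + max(2, 0) = 3
depth(t(s(s(t(c), s(e, c)), d))) = 1 + depth(s(s(t(c), s(e, c)), d)) = 1 + 3 = 4
depth(s(s(e, s(e, c)), t(s(s(t(c), s(e, c)), d)))) = 1 + max(2, 4) = 5

5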